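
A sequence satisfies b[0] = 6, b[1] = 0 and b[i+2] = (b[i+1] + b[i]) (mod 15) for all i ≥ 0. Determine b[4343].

6

Listing terms: b[0] = 6; b[1] = 0; b[2] = 6; b[3] = 6; b[4] = 12; b[5] = 3; b[6] = 0; b[7] = 3; b[8] = 3; b[9] = 6; b[10] = 9; b[11] = 0; b[12] = 9; b[13] = 9; b[14] = 3; b[15] = 12; b[16] = 0; b[17] = 12; b[18] = 12; b[19] = 9; b[20] = 6; b[21] = 0.
The sequence repeats with period 20.
So b[4343] = b[0 + ((4343-0) mod 20)] = b[3] = 6.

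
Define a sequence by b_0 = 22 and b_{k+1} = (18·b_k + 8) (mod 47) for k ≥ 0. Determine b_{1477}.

45

Computing terms: b_0 = 22, b_1 = 28, b_2 = 42, b_3 = 12, b_4 = 36, b_5 = 45, b_6 = 19, b_7 = 21, b_8 = 10, b_9 = 0, b_{10} = 8, b_{11} = 11, b_{12} = 18, b_{13} = 3, b_{14} = 15, b_{15} = 43, b_{16} = 30, b_{17} = 31, b_{18} = 2, b_{19} = 44, b_{20} = 1, b_{21} = 26, b_{22} = 6, b_{23} = 22.
Since b_{23} = b_0 = 22, the sequence is periodic with period 23.
So b_{1477} = b_{0 + ((1477-0) mod 23)} = b_5 = 45.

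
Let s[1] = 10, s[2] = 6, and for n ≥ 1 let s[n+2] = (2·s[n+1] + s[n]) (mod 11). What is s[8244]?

3

Computing terms: s[1] = 10,  s[2] = 6,  s[3] = 0,  s[4] = 6,  s[5] = 1,  s[6] = 8,  s[7] = 6,  s[8] = 9,  s[9] = 2,  s[10] = 2,  s[11] = 6,  s[12] = 3,  s[13] = 1,  s[14] = 5,  s[15] = 0,  s[16] = 5,  s[17] = 10,  s[18] = 3,  s[19] = 5,  s[20] = 2,  s[21] = 9,  s[22] = 9,  s[23] = 5,  s[24] = 8,  s[25] = 10,  s[26] = 6.
The sequence repeats with period 24.
(8244 - 1) mod 24 = 11, so s[8244] = s[12] = 3.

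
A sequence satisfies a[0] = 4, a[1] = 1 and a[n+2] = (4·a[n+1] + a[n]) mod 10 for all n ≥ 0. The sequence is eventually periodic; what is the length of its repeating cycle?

20

Computing terms: a[0] = 4; a[1] = 1; a[2] = 8; a[3] = 3; a[4] = 0; a[5] = 3; a[6] = 2; a[7] = 1; a[8] = 6; a[9] = 5; a[10] = 6; a[11] = 9; a[12] = 2; a[13] = 7; a[14] = 0; a[15] = 7; a[16] = 8; a[17] = 9; a[18] = 4; a[19] = 5; a[20] = 4; a[21] = 1.
The sequence repeats with period 20.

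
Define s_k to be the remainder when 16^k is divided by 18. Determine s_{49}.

Computing terms: s_0 = 1,  s_1 = 16,  s_2 = 4,  s_3 = 10,  s_4 = 16.
Since s_4 = s_1 = 16, the sequence is eventually periodic: after a pre-period of length 1 it cycles with period 3.
For k ≥ 1, s_k depends only on (k - 1) mod 3. (49 - 1) mod 3 = 0, so s_{49} = s_1 = 16.

16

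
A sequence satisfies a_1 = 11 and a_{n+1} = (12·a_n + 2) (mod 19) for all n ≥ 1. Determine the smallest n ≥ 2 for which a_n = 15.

6

Computing terms: a_1 = 11; a_2 = 1; a_3 = 14; a_4 = 18; a_5 = 9; a_6 = 15; a_7 = 11.
The sequence repeats with period 6.
The value 15 first appears (with n ≥ 2) at a_6.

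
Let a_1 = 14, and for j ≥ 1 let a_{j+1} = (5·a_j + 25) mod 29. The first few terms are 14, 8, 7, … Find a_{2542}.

17

Listing terms: a_1 = 14; a_2 = 8; a_3 = 7; a_4 = 2; a_5 = 6; a_6 = 26; a_7 = 10; a_8 = 17; a_9 = 23; a_{10} = 24; a_{11} = 0; a_{12} = 25; a_{13} = 5; a_{14} = 21; a_{15} = 14.
The sequence repeats with period 14.
(2542 - 1) mod 14 = 7, so a_{2542} = a_8 = 17.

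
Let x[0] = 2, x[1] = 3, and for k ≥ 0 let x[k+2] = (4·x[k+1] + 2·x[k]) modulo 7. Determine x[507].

0

Computing terms: x[0] = 2; x[1] = 3; x[2] = 2; x[3] = 0; x[4] = 4; x[5] = 2; x[6] = 2; x[7] = 5; x[8] = 3; x[9] = 1; x[10] = 3; x[11] = 0; x[12] = 6; x[13] = 3; x[14] = 3; x[15] = 4; x[16] = 1; x[17] = 5; x[18] = 1; x[19] = 0; x[20] = 2; x[21] = 1; x[22] = 1; x[23] = 6; x[24] = 5; x[25] = 4; x[26] = 5; x[27] = 0; x[28] = 3; x[29] = 5; x[30] = 5; x[31] = 2; x[32] = 4; x[33] = 6; x[34] = 4; x[35] = 0; x[36] = 1; x[37] = 4; x[38] = 4; x[39] = 3; x[40] = 6; x[41] = 2; x[42] = 6; x[43] = 0; x[44] = 5; x[45] = 6; x[46] = 6; x[47] = 1; x[48] = 2; x[49] = 3.
Since (x[48], x[49]) = (x[0], x[1]) = (2, 3) (two consecutive terms determine the rest), the sequence is periodic with period 48.
So x[507] = x[0 + ((507-0) mod 48)] = x[27] = 0.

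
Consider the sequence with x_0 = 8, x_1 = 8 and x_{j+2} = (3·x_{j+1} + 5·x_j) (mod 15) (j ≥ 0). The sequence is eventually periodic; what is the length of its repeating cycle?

x_0 = 8; x_1 = 8; x_2 = 4; x_3 = 7; x_4 = 11; x_5 = 8; x_6 = 4.
Since (x_5, x_6) = (x_1, x_2) = (8, 4) (two consecutive terms determine the rest), the sequence is eventually periodic: after a pre-period of length 1 it cycles with period 4.

4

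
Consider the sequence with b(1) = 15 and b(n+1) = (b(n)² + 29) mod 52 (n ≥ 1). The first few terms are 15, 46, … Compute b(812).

6

Computing terms: b(1) = 15; b(2) = 46; b(3) = 13; b(4) = 42; b(5) = 25; b(6) = 30; b(7) = 45; b(8) = 26; b(9) = 29; b(10) = 38; b(11) = 17; b(12) = 6; b(13) = 13.
Since b(13) = b(3) = 13, the sequence is eventually periodic: after a pre-period of length 2 it cycles with period 10.
For n ≥ 3, b(n) depends only on (n - 3) mod 10. (812 - 3) mod 10 = 9, so b(812) = b(12) = 6.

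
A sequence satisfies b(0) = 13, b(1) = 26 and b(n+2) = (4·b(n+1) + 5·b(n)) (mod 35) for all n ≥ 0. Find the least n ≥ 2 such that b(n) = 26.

b(0) = 13,  b(1) = 26,  b(2) = 29,  b(3) = 1,  b(4) = 9,  b(5) = 6,  b(6) = 34,  b(7) = 26,  b(8) = 29.
Since (b(7), b(8)) = (b(1), b(2)) = (26, 29) (two consecutive terms determine the rest), the sequence is eventually periodic: after a pre-period of length 1 it cycles with period 6.
The value 26 next appears (with n ≥ 2) at b(7).

7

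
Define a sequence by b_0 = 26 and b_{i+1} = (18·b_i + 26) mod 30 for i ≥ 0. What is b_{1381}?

14

b_0 = 26; b_1 = 14; b_2 = 8; b_3 = 20; b_4 = 26.
The sequence repeats with period 4.
(1381 - 0) mod 4 = 1, so b_{1381} = b_1 = 14.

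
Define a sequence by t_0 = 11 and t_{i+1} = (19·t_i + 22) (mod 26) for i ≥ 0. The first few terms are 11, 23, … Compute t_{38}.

17

Computing terms: t_0 = 11; t_1 = 23; t_2 = 17; t_3 = 7; t_4 = 25; t_5 = 3; t_6 = 1; t_7 = 15; t_8 = 21; t_9 = 5; t_{10} = 13; t_{11} = 9; t_{12} = 11.
Since t_{12} = t_0 = 11, the sequence is periodic with period 12.
(38 - 0) mod 12 = 2, so t_{38} = t_2 = 17.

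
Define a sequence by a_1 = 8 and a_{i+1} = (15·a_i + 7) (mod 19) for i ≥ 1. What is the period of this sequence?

18

a_1 = 8; a_2 = 13; a_3 = 12; a_4 = 16; a_5 = 0; a_6 = 7; a_7 = 17; a_8 = 15; a_9 = 4; a_{10} = 10; a_{11} = 5; a_{12} = 6; a_{13} = 2; a_{14} = 18; a_{15} = 11; a_{16} = 1; a_{17} = 3; a_{18} = 14; a_{19} = 8.
The sequence repeats with period 18.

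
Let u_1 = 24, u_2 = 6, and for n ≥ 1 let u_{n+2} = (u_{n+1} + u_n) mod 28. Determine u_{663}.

Computing terms: u_1 = 24, u_2 = 6, u_3 = 2, u_4 = 8, u_5 = 10, u_6 = 18, u_7 = 0, u_8 = 18, u_9 = 18, u_{10} = 8, u_{11} = 26, u_{12} = 6, u_{13} = 4, u_{14} = 10, u_{15} = 14, u_{16} = 24, u_{17} = 10, u_{18} = 6, u_{19} = 16, u_{20} = 22, u_{21} = 10, u_{22} = 4, u_{23} = 14, u_{24} = 18, u_{25} = 4, u_{26} = 22, u_{27} = 26, u_{28} = 20, u_{29} = 18, u_{30} = 10, u_{31} = 0, u_{32} = 10, u_{33} = 10, u_{34} = 20, u_{35} = 2, u_{36} = 22, u_{37} = 24, u_{38} = 18, u_{39} = 14, u_{40} = 4, u_{41} = 18, u_{42} = 22, u_{43} = 12, u_{44} = 6, u_{45} = 18, u_{46} = 24, u_{47} = 14, u_{48} = 10, u_{49} = 24, u_{50} = 6.
Since (u_{49}, u_{50}) = (u_1, u_2) = (24, 6) (two consecutive terms determine the rest), the sequence is periodic with period 48.
(663 - 1) mod 48 = 38, so u_{663} = u_{39} = 14.

14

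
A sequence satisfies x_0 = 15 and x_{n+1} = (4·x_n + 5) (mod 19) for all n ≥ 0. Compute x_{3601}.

8

Computing terms: x_0 = 15,  x_1 = 8,  x_2 = 18,  x_3 = 1,  x_4 = 9,  x_5 = 3,  x_6 = 17,  x_7 = 16,  x_8 = 12,  x_9 = 15.
The sequence repeats with period 9.
So x_{3601} = x_{0 + ((3601-0) mod 9)} = x_1 = 8.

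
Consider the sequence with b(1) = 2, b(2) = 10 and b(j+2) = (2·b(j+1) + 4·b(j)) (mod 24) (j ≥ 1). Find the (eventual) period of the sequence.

Computing terms: b(1) = 2, b(2) = 10, b(3) = 4, b(4) = 0, b(5) = 16, b(6) = 8, b(7) = 8, b(8) = 0, b(9) = 8, b(10) = 16, b(11) = 16, b(12) = 0, b(13) = 16.
Since (b(12), b(13)) = (b(4), b(5)) = (0, 16) (two consecutive terms determine the rest), the sequence is eventually periodic: after a pre-period of length 3 it cycles with period 8.

8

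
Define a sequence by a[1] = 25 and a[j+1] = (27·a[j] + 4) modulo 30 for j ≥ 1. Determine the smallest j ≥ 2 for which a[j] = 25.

5

We have a[1] = 25,  a[2] = 19,  a[3] = 7,  a[4] = 13,  a[5] = 25.
Since a[5] = a[1] = 25, the sequence is periodic with period 4.
The value 25 next appears (with j ≥ 2) at a[5].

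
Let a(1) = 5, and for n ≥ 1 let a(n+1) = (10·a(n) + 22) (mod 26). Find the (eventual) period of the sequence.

6

We have a(1) = 5; a(2) = 20; a(3) = 14; a(4) = 6; a(5) = 4; a(6) = 10; a(7) = 18; a(8) = 20.
Since a(8) = a(2) = 20, the sequence is eventually periodic: after a pre-period of length 1 it cycles with period 6.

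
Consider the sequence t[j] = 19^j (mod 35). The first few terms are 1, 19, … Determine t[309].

34

We have t[0] = 1, t[1] = 19, t[2] = 11, t[3] = 34, t[4] = 16, t[5] = 24, t[6] = 1.
The sequence repeats with period 6.
(309 - 0) mod 6 = 3, so t[309] = t[3] = 34.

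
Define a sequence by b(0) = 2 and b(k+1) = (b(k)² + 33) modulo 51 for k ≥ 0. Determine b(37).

Computing terms: b(0) = 2, b(1) = 37, b(2) = 25, b(3) = 46, b(4) = 7, b(5) = 31, b(6) = 25.
Since b(6) = b(2) = 25, the sequence is eventually periodic: after a pre-period of length 2 it cycles with period 4.
For k ≥ 2, b(k) depends only on (k - 2) mod 4. (37 - 2) mod 4 = 3, so b(37) = b(5) = 31.

31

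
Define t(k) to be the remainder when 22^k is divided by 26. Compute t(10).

22

Computing terms: t(1) = 22; t(2) = 16; t(3) = 14; t(4) = 22.
Since t(4) = t(1) = 22, the sequence is periodic with period 3.
So t(10) = t(1 + ((10-1) mod 3)) = t(1) = 22.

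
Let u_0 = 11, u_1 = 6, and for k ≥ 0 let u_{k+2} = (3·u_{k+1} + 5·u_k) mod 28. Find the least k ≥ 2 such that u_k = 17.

We have u_0 = 11,  u_1 = 6,  u_2 = 17,  u_3 = 25,  u_4 = 20,  u_5 = 17,  u_6 = 11,  u_7 = 6.
The sequence repeats with period 6.
The value 17 first appears (with k ≥ 2) at u_2.

2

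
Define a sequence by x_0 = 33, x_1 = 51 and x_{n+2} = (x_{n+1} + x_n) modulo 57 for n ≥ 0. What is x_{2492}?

Listing terms: x_0 = 33, x_1 = 51, x_2 = 27, x_3 = 21, x_4 = 48, x_5 = 12, x_6 = 3, x_7 = 15, x_8 = 18, x_9 = 33, x_{10} = 51.
The sequence repeats with period 9.
(2492 - 0) mod 9 = 8, so x_{2492} = x_8 = 18.

18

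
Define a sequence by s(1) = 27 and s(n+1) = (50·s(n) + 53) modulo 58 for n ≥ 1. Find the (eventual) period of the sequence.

28

We have s(1) = 27, s(2) = 11, s(3) = 23, s(4) = 43, s(5) = 57, s(6) = 3, s(7) = 29, s(8) = 53, s(9) = 35, s(10) = 5, s(11) = 13, s(12) = 7, s(13) = 55, s(14) = 19, s(15) = 17, s(16) = 33, s(17) = 21, s(18) = 1, s(19) = 45, s(20) = 41, s(21) = 15, s(22) = 49, s(23) = 9, s(24) = 39, s(25) = 31, s(26) = 37, s(27) = 47, s(28) = 25, s(29) = 27.
Since s(29) = s(1) = 27, the sequence is periodic with period 28.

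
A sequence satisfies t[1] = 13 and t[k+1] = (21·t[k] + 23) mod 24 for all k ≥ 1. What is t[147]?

23

t[1] = 13,  t[2] = 8,  t[3] = 23,  t[4] = 2,  t[5] = 17,  t[6] = 20,  t[7] = 11,  t[8] = 14,  t[9] = 5,  t[10] = 8.
Since t[10] = t[2] = 8, the sequence is eventually periodic: after a pre-period of length 1 it cycles with period 8.
For k ≥ 2, t[k] depends only on (k - 2) mod 8. (147 - 2) mod 8 = 1, so t[147] = t[3] = 23.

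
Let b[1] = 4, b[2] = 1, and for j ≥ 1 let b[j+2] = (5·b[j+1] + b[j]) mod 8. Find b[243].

We have b[1] = 4, b[2] = 1, b[3] = 1, b[4] = 6, b[5] = 7, b[6] = 1, b[7] = 4, b[8] = 5, b[9] = 5, b[10] = 6, b[11] = 3, b[12] = 5, b[13] = 4, b[14] = 1.
The sequence repeats with period 12.
So b[243] = b[1 + ((243-1) mod 12)] = b[3] = 1.

1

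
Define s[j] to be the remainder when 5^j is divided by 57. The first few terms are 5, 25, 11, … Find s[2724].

Listing terms: s[1] = 5,  s[2] = 25,  s[3] = 11,  s[4] = 55,  s[5] = 47,  s[6] = 7,  s[7] = 35,  s[8] = 4,  s[9] = 20,  s[10] = 43,  s[11] = 44,  s[12] = 49,  s[13] = 17,  s[14] = 28,  s[15] = 26,  s[16] = 16,  s[17] = 23,  s[18] = 1,  s[19] = 5.
The sequence repeats with period 18.
(2724 - 1) mod 18 = 5, so s[2724] = s[6] = 7.

7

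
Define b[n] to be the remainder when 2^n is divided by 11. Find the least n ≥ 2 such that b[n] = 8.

b[1] = 2; b[2] = 4; b[3] = 8; b[4] = 5; b[5] = 10; b[6] = 9; b[7] = 7; b[8] = 3; b[9] = 6; b[10] = 1; b[11] = 2.
The sequence repeats with period 10.
The value 8 first appears (with n ≥ 2) at b[3].

3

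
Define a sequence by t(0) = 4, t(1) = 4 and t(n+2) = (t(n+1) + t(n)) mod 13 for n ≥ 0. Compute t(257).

We have t(0) = 4,  t(1) = 4,  t(2) = 8,  t(3) = 12,  t(4) = 7,  t(5) = 6,  t(6) = 0,  t(7) = 6,  t(8) = 6,  t(9) = 12,  t(10) = 5,  t(11) = 4,  t(12) = 9,  t(13) = 0,  t(14) = 9,  t(15) = 9,  t(16) = 5,  t(17) = 1,  t(18) = 6,  t(19) = 7,  t(20) = 0,  t(21) = 7,  t(22) = 7,  t(23) = 1,  t(24) = 8,  t(25) = 9,  t(26) = 4,  t(27) = 0,  t(28) = 4,  t(29) = 4.
The sequence repeats with period 28.
(257 - 0) mod 28 = 5, so t(257) = t(5) = 6.

6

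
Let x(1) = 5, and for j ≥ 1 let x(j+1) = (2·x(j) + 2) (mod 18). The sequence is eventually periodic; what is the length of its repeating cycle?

Listing terms: x(1) = 5,  x(2) = 12,  x(3) = 8,  x(4) = 0,  x(5) = 2,  x(6) = 6,  x(7) = 14,  x(8) = 12.
Since x(8) = x(2) = 12, the sequence is eventually periodic: after a pre-period of length 1 it cycles with period 6.

6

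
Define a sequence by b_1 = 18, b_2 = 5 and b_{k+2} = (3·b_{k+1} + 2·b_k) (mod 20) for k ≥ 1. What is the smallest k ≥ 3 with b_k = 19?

Computing terms: b_1 = 18, b_2 = 5, b_3 = 11, b_4 = 3, b_5 = 11, b_6 = 19, b_7 = 19, b_8 = 15, b_9 = 3, b_{10} = 19, b_{11} = 3, b_{12} = 7, b_{13} = 7, b_{14} = 15, b_{15} = 19, b_{16} = 7, b_{17} = 19, b_{18} = 11, b_{19} = 11, b_{20} = 15, b_{21} = 7, b_{22} = 11, b_{23} = 7, b_{24} = 3, b_{25} = 3, b_{26} = 15, b_{27} = 11, b_{28} = 3.
Since (b_{27}, b_{28}) = (b_3, b_4) = (11, 3) (two consecutive terms determine the rest), the sequence is eventually periodic: after a pre-period of length 2 it cycles with period 24.
The value 19 first appears (with k ≥ 3) at b_6.

6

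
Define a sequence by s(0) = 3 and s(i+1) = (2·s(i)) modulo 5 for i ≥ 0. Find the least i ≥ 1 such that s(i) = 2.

We have s(0) = 3; s(1) = 1; s(2) = 2; s(3) = 4; s(4) = 3.
The sequence repeats with period 4.
The value 2 first appears (with i ≥ 1) at s(2).

2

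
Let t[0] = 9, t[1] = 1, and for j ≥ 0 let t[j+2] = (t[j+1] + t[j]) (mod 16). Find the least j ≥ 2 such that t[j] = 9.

Computing terms: t[0] = 9; t[1] = 1; t[2] = 10; t[3] = 11; t[4] = 5; t[5] = 0; t[6] = 5; t[7] = 5; t[8] = 10; t[9] = 15; t[10] = 9; t[11] = 8; t[12] = 1; t[13] = 9; t[14] = 10; t[15] = 3; t[16] = 13; t[17] = 0; t[18] = 13; t[19] = 13; t[20] = 10; t[21] = 7; t[22] = 1; t[23] = 8; t[24] = 9; t[25] = 1.
The sequence repeats with period 24.
The value 9 first appears (with j ≥ 2) at t[10].

10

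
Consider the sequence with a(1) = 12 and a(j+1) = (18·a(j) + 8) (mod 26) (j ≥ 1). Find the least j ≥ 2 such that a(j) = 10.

We have a(1) = 12, a(2) = 16, a(3) = 10, a(4) = 6, a(5) = 12.
The sequence repeats with period 4.
The value 10 first appears (with j ≥ 2) at a(3).

3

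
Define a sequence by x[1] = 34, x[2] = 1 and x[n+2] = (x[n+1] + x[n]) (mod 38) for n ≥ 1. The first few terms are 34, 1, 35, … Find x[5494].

Computing terms: x[1] = 34, x[2] = 1, x[3] = 35, x[4] = 36, x[5] = 33, x[6] = 31, x[7] = 26, x[8] = 19, x[9] = 7, x[10] = 26, x[11] = 33, x[12] = 21, x[13] = 16, x[14] = 37, x[15] = 15, x[16] = 14, x[17] = 29, x[18] = 5, x[19] = 34, x[20] = 1.
The sequence repeats with period 18.
So x[5494] = x[1 + ((5494-1) mod 18)] = x[4] = 36.

36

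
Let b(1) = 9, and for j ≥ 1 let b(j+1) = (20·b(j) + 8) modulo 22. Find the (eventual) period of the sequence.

5

Listing terms: b(1) = 9, b(2) = 12, b(3) = 6, b(4) = 18, b(5) = 16, b(6) = 20, b(7) = 12.
Since b(7) = b(2) = 12, the sequence is eventually periodic: after a pre-period of length 1 it cycles with period 5.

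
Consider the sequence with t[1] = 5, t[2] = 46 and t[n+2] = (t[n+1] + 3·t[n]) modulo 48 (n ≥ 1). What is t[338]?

46

We have t[1] = 5, t[2] = 46, t[3] = 13, t[4] = 7, t[5] = 46, t[6] = 19, t[7] = 13, t[8] = 22, t[9] = 13, t[10] = 31, t[11] = 22, t[12] = 19, t[13] = 37, t[14] = 46, t[15] = 13.
Since (t[14], t[15]) = (t[2], t[3]) = (46, 13) (two consecutive terms determine the rest), the sequence is eventually periodic: after a pre-period of length 1 it cycles with period 12.
For n ≥ 2, t[n] depends only on (n - 2) mod 12. (338 - 2) mod 12 = 0, so t[338] = t[2] = 46.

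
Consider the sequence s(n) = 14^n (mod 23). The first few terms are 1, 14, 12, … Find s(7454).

4

Listing terms: s(0) = 1; s(1) = 14; s(2) = 12; s(3) = 7; s(4) = 6; s(5) = 15; s(6) = 3; s(7) = 19; s(8) = 13; s(9) = 21; s(10) = 18; s(11) = 22; s(12) = 9; s(13) = 11; s(14) = 16; s(15) = 17; s(16) = 8; s(17) = 20; s(18) = 4; s(19) = 10; s(20) = 2; s(21) = 5; s(22) = 1.
Since s(22) = s(0) = 1, the sequence is periodic with period 22.
So s(7454) = s(0 + ((7454-0) mod 22)) = s(18) = 4.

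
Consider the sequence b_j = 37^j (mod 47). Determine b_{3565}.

1

b_1 = 37; b_2 = 6; b_3 = 34; b_4 = 36; b_5 = 16; b_6 = 28; b_7 = 2; b_8 = 27; b_9 = 12; b_{10} = 21; b_{11} = 25; b_{12} = 32; b_{13} = 9; b_{14} = 4; b_{15} = 7; b_{16} = 24; b_{17} = 42; b_{18} = 3; b_{19} = 17; b_{20} = 18; b_{21} = 8; b_{22} = 14; b_{23} = 1; b_{24} = 37.
Since b_{24} = b_1 = 37, the sequence is periodic with period 23.
(3565 - 1) mod 23 = 22, so b_{3565} = b_{23} = 1.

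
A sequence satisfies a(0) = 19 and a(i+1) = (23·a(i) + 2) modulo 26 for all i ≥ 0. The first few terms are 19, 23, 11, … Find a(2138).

Computing terms: a(0) = 19, a(1) = 23, a(2) = 11, a(3) = 21, a(4) = 17, a(5) = 3, a(6) = 19.
Since a(6) = a(0) = 19, the sequence is periodic with period 6.
(2138 - 0) mod 6 = 2, so a(2138) = a(2) = 11.

11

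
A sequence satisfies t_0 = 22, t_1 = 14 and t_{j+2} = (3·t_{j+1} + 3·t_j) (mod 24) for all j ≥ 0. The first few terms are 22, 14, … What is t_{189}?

We have t_0 = 22; t_1 = 14; t_2 = 12; t_3 = 6; t_4 = 6; t_5 = 12; t_6 = 6.
Since (t_5, t_6) = (t_2, t_3) = (12, 6) (two consecutive terms determine the rest), the sequence is eventually periodic: after a pre-period of length 2 it cycles with period 3.
For j ≥ 2, t_j depends only on (j - 2) mod 3. (189 - 2) mod 3 = 1, so t_{189} = t_3 = 6.

6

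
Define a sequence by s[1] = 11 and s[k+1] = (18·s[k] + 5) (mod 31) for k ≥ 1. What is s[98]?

12

Computing terms: s[1] = 11, s[2] = 17, s[3] = 1, s[4] = 23, s[5] = 16, s[6] = 14, s[7] = 9, s[8] = 12, s[9] = 4, s[10] = 15, s[11] = 27, s[12] = 26, s[13] = 8, s[14] = 25, s[15] = 21, s[16] = 11.
The sequence repeats with period 15.
(98 - 1) mod 15 = 7, so s[98] = s[8] = 12.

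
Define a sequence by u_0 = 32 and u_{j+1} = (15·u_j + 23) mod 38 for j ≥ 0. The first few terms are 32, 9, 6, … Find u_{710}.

20

Computing terms: u_0 = 32; u_1 = 9; u_2 = 6; u_3 = 37; u_4 = 8; u_5 = 29; u_6 = 2; u_7 = 15; u_8 = 20; u_9 = 19; u_{10} = 4; u_{11} = 7; u_{12} = 14; u_{13} = 5; u_{14} = 22; u_{15} = 11; u_{16} = 36; u_{17} = 31; u_{18} = 32.
Since u_{18} = u_0 = 32, the sequence is periodic with period 18.
So u_{710} = u_{0 + ((710-0) mod 18)} = u_8 = 20.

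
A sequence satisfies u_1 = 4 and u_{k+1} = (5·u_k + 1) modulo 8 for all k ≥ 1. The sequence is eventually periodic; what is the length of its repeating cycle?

8

Computing terms: u_1 = 4; u_2 = 5; u_3 = 2; u_4 = 3; u_5 = 0; u_6 = 1; u_7 = 6; u_8 = 7; u_9 = 4.
The sequence repeats with period 8.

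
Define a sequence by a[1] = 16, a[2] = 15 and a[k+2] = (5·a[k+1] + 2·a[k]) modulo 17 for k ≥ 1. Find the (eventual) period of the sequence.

8

We have a[1] = 16, a[2] = 15, a[3] = 5, a[4] = 4, a[5] = 13, a[6] = 5, a[7] = 0, a[8] = 10, a[9] = 16, a[10] = 15.
Since (a[9], a[10]) = (a[1], a[2]) = (16, 15) (two consecutive terms determine the rest), the sequence is periodic with period 8.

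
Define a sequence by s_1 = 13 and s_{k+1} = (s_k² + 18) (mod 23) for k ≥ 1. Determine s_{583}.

We have s_1 = 13,  s_2 = 3,  s_3 = 4,  s_4 = 11,  s_5 = 1,  s_6 = 19,  s_7 = 11.
Since s_7 = s_4 = 11, the sequence is eventually periodic: after a pre-period of length 3 it cycles with period 3.
For k ≥ 4, s_k depends only on (k - 4) mod 3. (583 - 4) mod 3 = 0, so s_{583} = s_4 = 11.

11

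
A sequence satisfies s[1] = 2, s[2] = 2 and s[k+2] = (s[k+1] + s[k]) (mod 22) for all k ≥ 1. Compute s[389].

Computing terms: s[1] = 2,  s[2] = 2,  s[3] = 4,  s[4] = 6,  s[5] = 10,  s[6] = 16,  s[7] = 4,  s[8] = 20,  s[9] = 2,  s[10] = 0,  s[11] = 2,  s[12] = 2.
Since (s[11], s[12]) = (s[1], s[2]) = (2, 2) (two consecutive terms determine the rest), the sequence is periodic with period 10.
So s[389] = s[1 + ((389-1) mod 10)] = s[9] = 2.

2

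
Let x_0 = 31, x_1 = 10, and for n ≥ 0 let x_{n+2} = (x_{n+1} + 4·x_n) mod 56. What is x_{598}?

We have x_0 = 31; x_1 = 10; x_2 = 22; x_3 = 6; x_4 = 38; x_5 = 6; x_6 = 46; x_7 = 14; x_8 = 30; x_9 = 30; x_{10} = 38; x_{11} = 46; x_{12} = 30; x_{13} = 46; x_{14} = 54; x_{15} = 14; x_{16} = 6; x_{17} = 6; x_{18} = 30; x_{19} = 54; x_{20} = 6; x_{21} = 54; x_{22} = 22; x_{23} = 14; x_{24} = 46; x_{25} = 46; x_{26} = 6; x_{27} = 22; x_{28} = 46; x_{29} = 22; x_{30} = 38; x_{31} = 14; x_{32} = 54; x_{33} = 54; x_{34} = 46; x_{35} = 38; x_{36} = 54; x_{37} = 38; x_{38} = 30; x_{39} = 14; x_{40} = 22; x_{41} = 22; x_{42} = 54; x_{43} = 30; x_{44} = 22; x_{45} = 30; x_{46} = 6; x_{47} = 14; x_{48} = 38; x_{49} = 38; x_{50} = 22; x_{51} = 6.
Since (x_{50}, x_{51}) = (x_2, x_3) = (22, 6) (two consecutive terms determine the rest), the sequence is eventually periodic: after a pre-period of length 2 it cycles with period 48.
For n ≥ 2, x_n depends only on (n - 2) mod 48. (598 - 2) mod 48 = 20, so x_{598} = x_{22} = 22.

22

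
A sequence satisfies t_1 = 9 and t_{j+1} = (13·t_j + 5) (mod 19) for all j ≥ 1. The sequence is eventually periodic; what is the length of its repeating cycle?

We have t_1 = 9, t_2 = 8, t_3 = 14, t_4 = 16, t_5 = 4, t_6 = 0, t_7 = 5, t_8 = 13, t_9 = 3, t_{10} = 6, t_{11} = 7, t_{12} = 1, t_{13} = 18, t_{14} = 11, t_{15} = 15, t_{16} = 10, t_{17} = 2, t_{18} = 12, t_{19} = 9.
The sequence repeats with period 18.

18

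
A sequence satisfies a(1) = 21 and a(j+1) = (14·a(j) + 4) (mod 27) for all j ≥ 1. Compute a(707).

We have a(1) = 21,  a(2) = 1,  a(3) = 18,  a(4) = 13,  a(5) = 24,  a(6) = 16,  a(7) = 12,  a(8) = 10,  a(9) = 9,  a(10) = 22,  a(11) = 15,  a(12) = 25,  a(13) = 3,  a(14) = 19,  a(15) = 0,  a(16) = 4,  a(17) = 6,  a(18) = 7,  a(19) = 21.
Since a(19) = a(1) = 21, the sequence is periodic with period 18.
So a(707) = a(1 + ((707-1) mod 18)) = a(5) = 24.

24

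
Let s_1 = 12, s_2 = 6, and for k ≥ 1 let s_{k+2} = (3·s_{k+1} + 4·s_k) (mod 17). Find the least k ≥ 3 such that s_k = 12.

5

s_1 = 12,  s_2 = 6,  s_3 = 15,  s_4 = 1,  s_5 = 12,  s_6 = 6.
The sequence repeats with period 4.
The value 12 next appears (with k ≥ 3) at s_5.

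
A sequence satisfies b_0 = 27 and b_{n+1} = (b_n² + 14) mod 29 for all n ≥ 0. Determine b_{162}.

27

We have b_0 = 27,  b_1 = 18,  b_2 = 19,  b_3 = 27.
The sequence repeats with period 3.
So b_{162} = b_{0 + ((162-0) mod 3)} = b_0 = 27.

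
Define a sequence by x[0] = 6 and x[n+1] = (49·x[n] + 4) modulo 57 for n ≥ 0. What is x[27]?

Listing terms: x[0] = 6,  x[1] = 13,  x[2] = 14,  x[3] = 6.
The sequence repeats with period 3.
(27 - 0) mod 3 = 0, so x[27] = x[0] = 6.

6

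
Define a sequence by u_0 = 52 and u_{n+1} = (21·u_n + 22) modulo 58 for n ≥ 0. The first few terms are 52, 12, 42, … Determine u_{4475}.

u_0 = 52,  u_1 = 12,  u_2 = 42,  u_3 = 34,  u_4 = 40,  u_5 = 50,  u_6 = 28,  u_7 = 30,  u_8 = 14,  u_9 = 26,  u_{10} = 46,  u_{11} = 2,  u_{12} = 6,  u_{13} = 32,  u_{14} = 56,  u_{15} = 38,  u_{16} = 8,  u_{17} = 16,  u_{18} = 10,  u_{19} = 0,  u_{20} = 22,  u_{21} = 20,  u_{22} = 36,  u_{23} = 24,  u_{24} = 4,  u_{25} = 48,  u_{26} = 44,  u_{27} = 18,  u_{28} = 52.
Since u_{28} = u_0 = 52, the sequence is periodic with period 28.
So u_{4475} = u_{0 + ((4475-0) mod 28)} = u_{23} = 24.

24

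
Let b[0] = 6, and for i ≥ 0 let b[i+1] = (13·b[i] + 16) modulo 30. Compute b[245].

14

Listing terms: b[0] = 6,  b[1] = 4,  b[2] = 8,  b[3] = 0,  b[4] = 16,  b[5] = 14,  b[6] = 18,  b[7] = 10,  b[8] = 26,  b[9] = 24,  b[10] = 28,  b[11] = 20,  b[12] = 6.
The sequence repeats with period 12.
(245 - 0) mod 12 = 5, so b[245] = b[5] = 14.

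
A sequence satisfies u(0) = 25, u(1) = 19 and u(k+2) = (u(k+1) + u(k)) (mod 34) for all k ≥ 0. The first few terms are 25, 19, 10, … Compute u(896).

Listing terms: u(0) = 25, u(1) = 19, u(2) = 10, u(3) = 29, u(4) = 5, u(5) = 0, u(6) = 5, u(7) = 5, u(8) = 10, u(9) = 15, u(10) = 25, u(11) = 6, u(12) = 31, u(13) = 3, u(14) = 0, u(15) = 3, u(16) = 3, u(17) = 6, u(18) = 9, u(19) = 15, u(20) = 24, u(21) = 5, u(22) = 29, u(23) = 0, u(24) = 29, u(25) = 29, u(26) = 24, u(27) = 19, u(28) = 9, u(29) = 28, u(30) = 3, u(31) = 31, u(32) = 0, u(33) = 31, u(34) = 31, u(35) = 28, u(36) = 25, u(37) = 19.
The sequence repeats with period 36.
So u(896) = u(0 + ((896-0) mod 36)) = u(32) = 0.

0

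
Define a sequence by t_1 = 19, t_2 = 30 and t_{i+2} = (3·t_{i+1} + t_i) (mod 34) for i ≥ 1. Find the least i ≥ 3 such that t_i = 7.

3

We have t_1 = 19, t_2 = 30, t_3 = 7, t_4 = 17, t_5 = 24, t_6 = 21, t_7 = 19, t_8 = 10, t_9 = 15, t_{10} = 21, t_{11} = 10, t_{12} = 17, t_{13} = 27, t_{14} = 30, t_{15} = 15, t_{16} = 7, t_{17} = 2, t_{18} = 13, t_{19} = 7, t_{20} = 0, t_{21} = 7, t_{22} = 21, t_{23} = 2, t_{24} = 27, t_{25} = 15, t_{26} = 4, t_{27} = 27, t_{28} = 17, t_{29} = 10, t_{30} = 13, t_{31} = 15, t_{32} = 24, t_{33} = 19, t_{34} = 13, t_{35} = 24, t_{36} = 17, t_{37} = 7, t_{38} = 4, t_{39} = 19, t_{40} = 27, t_{41} = 32, t_{42} = 21, t_{43} = 27, t_{44} = 0, t_{45} = 27, t_{46} = 13, t_{47} = 32, t_{48} = 7, t_{49} = 19, t_{50} = 30.
Since (t_{49}, t_{50}) = (t_1, t_2) = (19, 30) (two consecutive terms determine the rest), the sequence is periodic with period 48.
The value 7 first appears (with i ≥ 3) at t_3.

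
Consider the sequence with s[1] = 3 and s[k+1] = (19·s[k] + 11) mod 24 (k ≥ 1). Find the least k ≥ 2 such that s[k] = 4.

We have s[1] = 3; s[2] = 20; s[3] = 7; s[4] = 0; s[5] = 11; s[6] = 4; s[7] = 15; s[8] = 8; s[9] = 19; s[10] = 12; s[11] = 23; s[12] = 16; s[13] = 3.
The sequence repeats with period 12.
The value 4 first appears (with k ≥ 2) at s[6].

6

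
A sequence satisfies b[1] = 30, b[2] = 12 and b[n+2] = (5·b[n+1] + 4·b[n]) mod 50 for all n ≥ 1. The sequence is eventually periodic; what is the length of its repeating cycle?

20

Listing terms: b[1] = 30,  b[2] = 12,  b[3] = 30,  b[4] = 48,  b[5] = 10,  b[6] = 42,  b[7] = 0,  b[8] = 18,  b[9] = 40,  b[10] = 22,  b[11] = 20,  b[12] = 38,  b[13] = 20,  b[14] = 2,  b[15] = 40,  b[16] = 8,  b[17] = 0,  b[18] = 32,  b[19] = 10,  b[20] = 28,  b[21] = 30,  b[22] = 12.
The sequence repeats with period 20.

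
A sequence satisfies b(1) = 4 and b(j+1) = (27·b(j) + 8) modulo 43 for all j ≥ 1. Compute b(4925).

14

Computing terms: b(1) = 4,  b(2) = 30,  b(3) = 1,  b(4) = 35,  b(5) = 7,  b(6) = 25,  b(7) = 38,  b(8) = 2,  b(9) = 19,  b(10) = 5,  b(11) = 14,  b(12) = 42,  b(13) = 24,  b(14) = 11,  b(15) = 4.
Since b(15) = b(1) = 4, the sequence is periodic with period 14.
So b(4925) = b(1 + ((4925-1) mod 14)) = b(11) = 14.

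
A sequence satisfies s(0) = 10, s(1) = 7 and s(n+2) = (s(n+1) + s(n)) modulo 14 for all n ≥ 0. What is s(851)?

3

s(0) = 10,  s(1) = 7,  s(2) = 3,  s(3) = 10,  s(4) = 13,  s(5) = 9,  s(6) = 8,  s(7) = 3,  s(8) = 11,  s(9) = 0,  s(10) = 11,  s(11) = 11,  s(12) = 8,  s(13) = 5,  s(14) = 13,  s(15) = 4,  s(16) = 3,  s(17) = 7,  s(18) = 10,  s(19) = 3,  s(20) = 13,  s(21) = 2,  s(22) = 1,  s(23) = 3,  s(24) = 4,  s(25) = 7,  s(26) = 11,  s(27) = 4,  s(28) = 1,  s(29) = 5,  s(30) = 6,  s(31) = 11,  s(32) = 3,  s(33) = 0,  s(34) = 3,  s(35) = 3,  s(36) = 6,  s(37) = 9,  s(38) = 1,  s(39) = 10,  s(40) = 11,  s(41) = 7,  s(42) = 4,  s(43) = 11,  s(44) = 1,  s(45) = 12,  s(46) = 13,  s(47) = 11,  s(48) = 10,  s(49) = 7.
The sequence repeats with period 48.
(851 - 0) mod 48 = 35, so s(851) = s(35) = 3.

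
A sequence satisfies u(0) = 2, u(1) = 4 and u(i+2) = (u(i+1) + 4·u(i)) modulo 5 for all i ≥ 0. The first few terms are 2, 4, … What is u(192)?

2

We have u(0) = 2,  u(1) = 4,  u(2) = 2,  u(3) = 3,  u(4) = 1,  u(5) = 3,  u(6) = 2,  u(7) = 4.
The sequence repeats with period 6.
(192 - 0) mod 6 = 0, so u(192) = u(0) = 2.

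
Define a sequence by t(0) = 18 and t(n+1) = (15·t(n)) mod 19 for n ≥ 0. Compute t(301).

9

Listing terms: t(0) = 18, t(1) = 4, t(2) = 3, t(3) = 7, t(4) = 10, t(5) = 17, t(6) = 8, t(7) = 6, t(8) = 14, t(9) = 1, t(10) = 15, t(11) = 16, t(12) = 12, t(13) = 9, t(14) = 2, t(15) = 11, t(16) = 13, t(17) = 5, t(18) = 18.
Since t(18) = t(0) = 18, the sequence is periodic with period 18.
So t(301) = t(0 + ((301-0) mod 18)) = t(13) = 9.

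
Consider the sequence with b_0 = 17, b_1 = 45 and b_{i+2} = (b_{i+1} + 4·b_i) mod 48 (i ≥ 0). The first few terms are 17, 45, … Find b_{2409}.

45

Computing terms: b_0 = 17; b_1 = 45; b_2 = 17; b_3 = 5; b_4 = 25; b_5 = 45; b_6 = 1; b_7 = 37; b_8 = 41; b_9 = 45; b_{10} = 17.
Since (b_9, b_{10}) = (b_1, b_2) = (45, 17) (two consecutive terms determine the rest), the sequence is eventually periodic: after a pre-period of length 1 it cycles with period 8.
For i ≥ 1, b_i depends only on (i - 1) mod 8. (2409 - 1) mod 8 = 0, so b_{2409} = b_1 = 45.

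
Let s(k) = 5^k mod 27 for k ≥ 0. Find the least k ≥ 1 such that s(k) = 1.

18

s(0) = 1; s(1) = 5; s(2) = 25; s(3) = 17; s(4) = 4; s(5) = 20; s(6) = 19; s(7) = 14; s(8) = 16; s(9) = 26; s(10) = 22; s(11) = 2; s(12) = 10; s(13) = 23; s(14) = 7; s(15) = 8; s(16) = 13; s(17) = 11; s(18) = 1.
Since s(18) = s(0) = 1, the sequence is periodic with period 18.
The value 1 next appears (with k ≥ 1) at s(18).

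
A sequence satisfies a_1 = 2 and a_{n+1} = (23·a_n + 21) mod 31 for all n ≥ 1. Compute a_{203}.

We have a_1 = 2, a_2 = 5, a_3 = 12, a_4 = 18, a_5 = 1, a_6 = 13, a_7 = 10, a_8 = 3, a_9 = 28, a_{10} = 14, a_{11} = 2.
The sequence repeats with period 10.
(203 - 1) mod 10 = 2, so a_{203} = a_3 = 12.

12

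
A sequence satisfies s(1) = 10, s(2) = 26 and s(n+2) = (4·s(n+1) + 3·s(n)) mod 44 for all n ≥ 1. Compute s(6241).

We have s(1) = 10, s(2) = 26, s(3) = 2, s(4) = 42, s(5) = 42, s(6) = 30, s(7) = 26, s(8) = 18, s(9) = 18, s(10) = 38, s(11) = 30, s(12) = 14, s(13) = 14, s(14) = 10, s(15) = 38, s(16) = 6, s(17) = 6, s(18) = 42, s(19) = 10, s(20) = 34, s(21) = 34, s(22) = 18, s(23) = 42, s(24) = 2, s(25) = 2, s(26) = 14, s(27) = 18, s(28) = 26, s(29) = 26, s(30) = 6, s(31) = 14, s(32) = 30, s(33) = 30, s(34) = 34, s(35) = 6, s(36) = 38, s(37) = 38, s(38) = 2, s(39) = 34, s(40) = 10, s(41) = 10, s(42) = 26.
Since (s(41), s(42)) = (s(1), s(2)) = (10, 26) (two consecutive terms determine the rest), the sequence is periodic with period 40.
So s(6241) = s(1 + ((6241-1) mod 40)) = s(1) = 10.

10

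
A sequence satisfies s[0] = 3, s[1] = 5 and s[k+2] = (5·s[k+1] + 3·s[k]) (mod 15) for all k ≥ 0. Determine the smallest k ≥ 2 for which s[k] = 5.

3

s[0] = 3, s[1] = 5, s[2] = 4, s[3] = 5, s[4] = 7, s[5] = 5, s[6] = 1, s[7] = 5, s[8] = 13, s[9] = 5, s[10] = 4.
Since (s[9], s[10]) = (s[1], s[2]) = (5, 4) (two consecutive terms determine the rest), the sequence is eventually periodic: after a pre-period of length 1 it cycles with period 8.
The value 5 first appears (with k ≥ 2) at s[3].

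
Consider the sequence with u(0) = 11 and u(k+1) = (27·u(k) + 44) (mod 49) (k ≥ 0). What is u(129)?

Computing terms: u(0) = 11, u(1) = 47, u(2) = 39, u(3) = 19, u(4) = 18, u(5) = 40, u(6) = 46, u(7) = 12, u(8) = 25, u(9) = 33, u(10) = 4, u(11) = 5, u(12) = 32, u(13) = 26, u(14) = 11.
The sequence repeats with period 14.
(129 - 0) mod 14 = 3, so u(129) = u(3) = 19.

19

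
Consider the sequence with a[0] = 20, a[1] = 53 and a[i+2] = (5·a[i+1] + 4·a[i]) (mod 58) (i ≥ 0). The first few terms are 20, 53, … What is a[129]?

23

We have a[0] = 20, a[1] = 53, a[2] = 55, a[3] = 23, a[4] = 45, a[5] = 27, a[6] = 25, a[7] = 1, a[8] = 47, a[9] = 7, a[10] = 49, a[11] = 41, a[12] = 53, a[13] = 23, a[14] = 37, a[15] = 45, a[16] = 25, a[17] = 15, a[18] = 1, a[19] = 7, a[20] = 39, a[21] = 49, a[22] = 53, a[23] = 55.
Since (a[22], a[23]) = (a[1], a[2]) = (53, 55) (two consecutive terms determine the rest), the sequence is eventually periodic: after a pre-period of length 1 it cycles with period 21.
For i ≥ 1, a[i] depends only on (i - 1) mod 21. (129 - 1) mod 21 = 2, so a[129] = a[3] = 23.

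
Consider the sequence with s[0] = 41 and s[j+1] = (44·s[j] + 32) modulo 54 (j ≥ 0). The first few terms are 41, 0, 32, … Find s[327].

36

Listing terms: s[0] = 41, s[1] = 0, s[2] = 32, s[3] = 36, s[4] = 50, s[5] = 18, s[6] = 14, s[7] = 0.
Since s[7] = s[1] = 0, the sequence is eventually periodic: after a pre-period of length 1 it cycles with period 6.
For j ≥ 1, s[j] depends only on (j - 1) mod 6. (327 - 1) mod 6 = 2, so s[327] = s[3] = 36.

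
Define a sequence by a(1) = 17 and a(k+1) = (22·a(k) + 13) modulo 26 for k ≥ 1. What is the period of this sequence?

3

Computing terms: a(1) = 17; a(2) = 23; a(3) = 25; a(4) = 17.
Since a(4) = a(1) = 17, the sequence is periodic with period 3.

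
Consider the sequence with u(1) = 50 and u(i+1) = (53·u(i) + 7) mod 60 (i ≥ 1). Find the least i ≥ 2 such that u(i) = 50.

u(1) = 50; u(2) = 17; u(3) = 8; u(4) = 11; u(5) = 50.
Since u(5) = u(1) = 50, the sequence is periodic with period 4.
The value 50 next appears (with i ≥ 2) at u(5).

5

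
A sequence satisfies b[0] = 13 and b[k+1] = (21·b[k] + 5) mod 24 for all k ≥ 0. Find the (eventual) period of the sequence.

Computing terms: b[0] = 13,  b[1] = 14,  b[2] = 11,  b[3] = 20,  b[4] = 17,  b[5] = 2,  b[6] = 23,  b[7] = 8,  b[8] = 5,  b[9] = 14.
Since b[9] = b[1] = 14, the sequence is eventually periodic: after a pre-period of length 1 it cycles with period 8.

8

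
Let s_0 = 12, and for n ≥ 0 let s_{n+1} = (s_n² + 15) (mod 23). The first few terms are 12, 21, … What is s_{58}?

Listing terms: s_0 = 12; s_1 = 21; s_2 = 19; s_3 = 8; s_4 = 10; s_5 = 0; s_6 = 15; s_7 = 10.
Since s_7 = s_4 = 10, the sequence is eventually periodic: after a pre-period of length 4 it cycles with period 3.
For n ≥ 4, s_n depends only on (n - 4) mod 3. (58 - 4) mod 3 = 0, so s_{58} = s_4 = 10.

10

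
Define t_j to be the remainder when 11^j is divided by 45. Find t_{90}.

We have t_1 = 11; t_2 = 31; t_3 = 26; t_4 = 16; t_5 = 41; t_6 = 1; t_7 = 11.
The sequence repeats with period 6.
So t_{90} = t_{1 + ((90-1) mod 6)} = t_6 = 1.

1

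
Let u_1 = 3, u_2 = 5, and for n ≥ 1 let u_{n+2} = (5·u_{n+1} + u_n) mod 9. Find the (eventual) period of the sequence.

8

Computing terms: u_1 = 3; u_2 = 5; u_3 = 1; u_4 = 1; u_5 = 6; u_6 = 4; u_7 = 8; u_8 = 8; u_9 = 3; u_{10} = 5.
The sequence repeats with period 8.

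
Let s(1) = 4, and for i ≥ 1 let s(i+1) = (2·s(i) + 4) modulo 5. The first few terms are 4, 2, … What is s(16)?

0

We have s(1) = 4,  s(2) = 2,  s(3) = 3,  s(4) = 0,  s(5) = 4.
The sequence repeats with period 4.
(16 - 1) mod 4 = 3, so s(16) = s(4) = 0.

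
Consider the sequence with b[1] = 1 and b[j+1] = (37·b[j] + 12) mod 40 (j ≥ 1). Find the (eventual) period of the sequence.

We have b[1] = 1; b[2] = 9; b[3] = 25; b[4] = 17; b[5] = 1.
Since b[5] = b[1] = 1, the sequence is periodic with period 4.

4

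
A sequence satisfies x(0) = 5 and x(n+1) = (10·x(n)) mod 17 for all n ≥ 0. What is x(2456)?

12

We have x(0) = 5, x(1) = 16, x(2) = 7, x(3) = 2, x(4) = 3, x(5) = 13, x(6) = 11, x(7) = 8, x(8) = 12, x(9) = 1, x(10) = 10, x(11) = 15, x(12) = 14, x(13) = 4, x(14) = 6, x(15) = 9, x(16) = 5.
Since x(16) = x(0) = 5, the sequence is periodic with period 16.
(2456 - 0) mod 16 = 8, so x(2456) = x(8) = 12.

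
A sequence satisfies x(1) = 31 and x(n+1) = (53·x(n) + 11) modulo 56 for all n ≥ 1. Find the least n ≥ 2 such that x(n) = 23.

Listing terms: x(1) = 31; x(2) = 30; x(3) = 33; x(4) = 24; x(5) = 51; x(6) = 26; x(7) = 45; x(8) = 44; x(9) = 47; x(10) = 38; x(11) = 9; x(12) = 40; x(13) = 3; x(14) = 2; x(15) = 5; x(16) = 52; x(17) = 23; x(18) = 54; x(19) = 17; x(20) = 16; x(21) = 19; x(22) = 10; x(23) = 37; x(24) = 12; x(25) = 31.
The sequence repeats with period 24.
The value 23 first appears (with n ≥ 2) at x(17).

17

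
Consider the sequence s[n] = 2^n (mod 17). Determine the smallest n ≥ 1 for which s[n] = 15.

s[0] = 1, s[1] = 2, s[2] = 4, s[3] = 8, s[4] = 16, s[5] = 15, s[6] = 13, s[7] = 9, s[8] = 1.
Since s[8] = s[0] = 1, the sequence is periodic with period 8.
The value 15 first appears (with n ≥ 1) at s[5].

5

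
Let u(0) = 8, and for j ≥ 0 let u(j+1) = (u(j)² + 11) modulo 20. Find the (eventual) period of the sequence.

6

Listing terms: u(0) = 8,  u(1) = 15,  u(2) = 16,  u(3) = 7,  u(4) = 0,  u(5) = 11,  u(6) = 12,  u(7) = 15.
Since u(7) = u(1) = 15, the sequence is eventually periodic: after a pre-period of length 1 it cycles with period 6.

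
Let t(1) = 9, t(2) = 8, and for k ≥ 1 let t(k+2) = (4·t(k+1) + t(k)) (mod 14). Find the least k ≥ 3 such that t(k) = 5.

Listing terms: t(1) = 9,  t(2) = 8,  t(3) = 13,  t(4) = 4,  t(5) = 1,  t(6) = 8,  t(7) = 5,  t(8) = 0,  t(9) = 5,  t(10) = 6,  t(11) = 1,  t(12) = 10,  t(13) = 13,  t(14) = 6,  t(15) = 9,  t(16) = 0,  t(17) = 9,  t(18) = 8.
Since (t(17), t(18)) = (t(1), t(2)) = (9, 8) (two consecutive terms determine the rest), the sequence is periodic with period 16.
The value 5 first appears (with k ≥ 3) at t(7).

7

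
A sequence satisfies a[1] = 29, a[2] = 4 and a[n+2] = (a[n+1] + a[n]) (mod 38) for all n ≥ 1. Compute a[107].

Computing terms: a[1] = 29; a[2] = 4; a[3] = 33; a[4] = 37; a[5] = 32; a[6] = 31; a[7] = 25; a[8] = 18; a[9] = 5; a[10] = 23; a[11] = 28; a[12] = 13; a[13] = 3; a[14] = 16; a[15] = 19; a[16] = 35; a[17] = 16; a[18] = 13; a[19] = 29; a[20] = 4.
The sequence repeats with period 18.
So a[107] = a[1 + ((107-1) mod 18)] = a[17] = 16.

16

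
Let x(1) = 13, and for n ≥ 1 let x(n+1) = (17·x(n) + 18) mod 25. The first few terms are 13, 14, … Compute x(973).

We have x(1) = 13; x(2) = 14; x(3) = 6; x(4) = 20; x(5) = 8; x(6) = 4; x(7) = 11; x(8) = 5; x(9) = 3; x(10) = 19; x(11) = 16; x(12) = 15; x(13) = 23; x(14) = 9; x(15) = 21; x(16) = 0; x(17) = 18; x(18) = 24; x(19) = 1; x(20) = 10; x(21) = 13.
Since x(21) = x(1) = 13, the sequence is periodic with period 20.
So x(973) = x(1 + ((973-1) mod 20)) = x(13) = 23.

23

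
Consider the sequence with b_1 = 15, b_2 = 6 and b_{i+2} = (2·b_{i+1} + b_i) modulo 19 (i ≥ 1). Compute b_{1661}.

Listing terms: b_1 = 15, b_2 = 6, b_3 = 8, b_4 = 3, b_5 = 14, b_6 = 12, b_7 = 0, b_8 = 12, b_9 = 5, b_{10} = 3, b_{11} = 11, b_{12} = 6, b_{13} = 4, b_{14} = 14, b_{15} = 13, b_{16} = 2, b_{17} = 17, b_{18} = 17, b_{19} = 13, b_{20} = 5, b_{21} = 4, b_{22} = 13, b_{23} = 11, b_{24} = 16, b_{25} = 5, b_{26} = 7, b_{27} = 0, b_{28} = 7, b_{29} = 14, b_{30} = 16, b_{31} = 8, b_{32} = 13, b_{33} = 15, b_{34} = 5, b_{35} = 6, b_{36} = 17, b_{37} = 2, b_{38} = 2, b_{39} = 6, b_{40} = 14, b_{41} = 15, b_{42} = 6.
The sequence repeats with period 40.
So b_{1661} = b_{1 + ((1661-1) mod 40)} = b_{21} = 4.

4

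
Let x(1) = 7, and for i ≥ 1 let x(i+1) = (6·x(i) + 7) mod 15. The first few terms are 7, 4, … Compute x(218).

x(1) = 7, x(2) = 4, x(3) = 1, x(4) = 13, x(5) = 10, x(6) = 7.
The sequence repeats with period 5.
(218 - 1) mod 5 = 2, so x(218) = x(3) = 1.

1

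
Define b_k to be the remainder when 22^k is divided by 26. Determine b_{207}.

14

Listing terms: b_0 = 1, b_1 = 22, b_2 = 16, b_3 = 14, b_4 = 22.
Since b_4 = b_1 = 22, the sequence is eventually periodic: after a pre-period of length 1 it cycles with period 3.
For k ≥ 1, b_k depends only on (k - 1) mod 3. (207 - 1) mod 3 = 2, so b_{207} = b_3 = 14.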